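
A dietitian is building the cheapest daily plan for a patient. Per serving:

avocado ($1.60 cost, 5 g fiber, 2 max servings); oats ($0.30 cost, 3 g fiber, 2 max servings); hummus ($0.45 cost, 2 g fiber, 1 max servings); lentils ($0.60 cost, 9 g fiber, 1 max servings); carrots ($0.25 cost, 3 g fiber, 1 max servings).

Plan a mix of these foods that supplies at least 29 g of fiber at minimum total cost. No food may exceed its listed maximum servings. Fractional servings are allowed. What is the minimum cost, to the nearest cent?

Cost per g of fiber: lentils $0.0667, carrots $0.0833, oats $0.1000, hummus $0.2250, avocado $0.3200.
Take 1 serving of lentils: +9.0 g fiber for $0.60 (total $0.60, still need 20.0 g).
Take 1 serving of carrots: +3.0 g fiber for $0.25 (total $0.85, still need 17.0 g).
Take 2 servings of oats: +6.0 g fiber for $0.60 (total $1.45, still need 11.0 g).
Take 1 serving of hummus: +2.0 g fiber for $0.45 (total $1.90, still need 9.0 g).
Take 1.8 servings of avocado: +9.0 g fiber for $2.88 (total $4.78, still need 0.0 g).
Greedy by cheapest-per-g is optimal for a single linear constraint, so the minimum cost is $4.78.

$4.78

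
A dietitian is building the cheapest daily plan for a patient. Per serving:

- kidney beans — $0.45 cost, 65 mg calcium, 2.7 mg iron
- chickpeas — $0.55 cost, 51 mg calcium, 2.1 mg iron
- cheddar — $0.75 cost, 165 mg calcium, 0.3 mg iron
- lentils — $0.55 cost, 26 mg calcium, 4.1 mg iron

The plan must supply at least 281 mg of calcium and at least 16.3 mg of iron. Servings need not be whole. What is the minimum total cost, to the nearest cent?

Check every corner: each single food scaled to meet both minima, and each pair solved so both constraints bind.
kidney beans only: max(281/65, 16.3/2.7) = 6.037 servings → $2.72.
chickpeas only: max(281/51, 16.3/2.1) = 7.762 servings → $4.27.
cheddar only: max(281/165, 16.3/0.3) = 54.33 servings → $40.75.
lentils only: max(281/26, 16.3/4.1) = 10.81 servings → $5.94.
kidney beans + chickpeas: the both-tight solution has a negative serving — not a feasible corner.
kidney beans + cheddar: intersection lies outside the first quadrant.
kidney beans + lentils with both tight: 3.71 servings and 1.532 servings → $2.51.
chickpeas + cheddar with both targets exact would need a negative amount; discard.
chickpeas + lentils with both tight: 4.714 servings and 1.561 servings → $3.45.
cheddar + lentils with both tight: 1.089 servings and 3.896 servings → $2.96.
The minimum over all feasible corners is $2.51.

$2.51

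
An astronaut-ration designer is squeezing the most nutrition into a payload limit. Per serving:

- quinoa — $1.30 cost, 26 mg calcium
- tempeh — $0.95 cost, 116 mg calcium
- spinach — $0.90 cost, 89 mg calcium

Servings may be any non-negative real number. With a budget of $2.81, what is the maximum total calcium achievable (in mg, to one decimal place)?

Calcium per dollar: tempeh 122.1, spinach 98.89, quinoa 20.
With no serving limits, spend the whole cost allowance on tempeh: $2.81 / $0.95 × 116 mg = 343.1 mg.

343.1 mg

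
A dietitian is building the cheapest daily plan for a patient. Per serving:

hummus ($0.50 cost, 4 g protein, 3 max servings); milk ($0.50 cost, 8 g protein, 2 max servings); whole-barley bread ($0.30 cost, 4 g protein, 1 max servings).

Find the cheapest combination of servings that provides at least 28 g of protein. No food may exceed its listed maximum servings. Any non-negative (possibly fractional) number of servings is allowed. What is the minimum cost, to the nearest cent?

Cost per g of protein: milk $0.0625, whole-barley bread $0.0750, hummus $0.1250.
Take 2 servings of milk: +16.0 g protein for $1.00 (total $1.00, still need 12.0 g).
Take 1 serving of whole-barley bread: +4.0 g protein for $0.30 (total $1.30, still need 8.0 g).
Take 2 servings of hummus: +8.0 g protein for $1.00 (total $2.30, still need 0.0 g).
Greedy by cheapest-per-g is optimal for a single linear constraint, so the minimum cost is $2.30.

$2.30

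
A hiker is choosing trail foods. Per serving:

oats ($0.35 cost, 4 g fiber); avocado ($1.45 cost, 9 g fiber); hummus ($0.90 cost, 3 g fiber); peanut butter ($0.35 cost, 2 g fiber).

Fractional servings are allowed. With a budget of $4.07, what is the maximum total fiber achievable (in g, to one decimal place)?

46.5 g

Fiber per dollar: oats 11.43, avocado 6.207, peanut butter 5.714, hummus 3.333.
With no serving limits, spend the whole cost allowance on oats: $4.07 / $0.35 × 4 g = 46.5 g.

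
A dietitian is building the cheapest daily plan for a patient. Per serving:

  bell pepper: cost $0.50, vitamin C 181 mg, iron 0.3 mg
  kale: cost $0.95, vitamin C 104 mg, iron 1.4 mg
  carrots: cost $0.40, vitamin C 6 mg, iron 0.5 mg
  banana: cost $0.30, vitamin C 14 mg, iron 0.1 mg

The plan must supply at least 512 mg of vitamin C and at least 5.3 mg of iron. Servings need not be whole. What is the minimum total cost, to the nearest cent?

$3.82

A basic optimal solution has at most two foods positive. Try each food alone and each pair with both targets met exactly.
bell pepper only: max(512/181, 5.3/0.3) = 17.67 servings → $8.83.
kale only: max(512/104, 5.3/1.4) = 4.923 servings → $4.68.
carrots only: max(512/6, 5.3/0.5) = 85.33 servings → $34.13.
banana only: max(512/14, 5.3/0.1) = 53 servings → $15.90.
bell pepper + kale with both tight: 0.7453 servings and 3.626 servings → $3.82.
bell pepper + carrots with both tight: 2.528 servings and 9.083 servings → $4.90.
bell pepper + banana: the both-tight solution has a negative serving — not a feasible corner.
kale + carrots: intersection lies outside the first quadrant.
kale + banana with both tight: 2.5 servings and 18 servings → $7.78.
carrots + banana with both tight: 3.594 servings and 35.03 servings → $11.95.
So the least-cost plan costs $3.82.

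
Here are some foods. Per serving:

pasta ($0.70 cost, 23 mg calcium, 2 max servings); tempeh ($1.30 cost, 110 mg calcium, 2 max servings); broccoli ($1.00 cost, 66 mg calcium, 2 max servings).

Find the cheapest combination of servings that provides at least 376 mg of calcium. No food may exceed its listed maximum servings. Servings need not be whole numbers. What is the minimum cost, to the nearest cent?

Cost per mg of calcium: tempeh $0.0118, broccoli $0.0152, pasta $0.0304.
Take 2 servings of tempeh: +220.0 mg calcium for $2.60 (total $2.60, still need 156.0 mg).
Take 2 servings of broccoli: +132.0 mg calcium for $2.00 (total $4.60, still need 24.0 mg).
Take 1.043 servings of pasta: +24.0 mg calcium for $0.73 (total $5.33, still need 0.0 mg).
Greedy by cheapest-per-mg is optimal for a single linear constraint, so the minimum cost is $5.33.

$5.33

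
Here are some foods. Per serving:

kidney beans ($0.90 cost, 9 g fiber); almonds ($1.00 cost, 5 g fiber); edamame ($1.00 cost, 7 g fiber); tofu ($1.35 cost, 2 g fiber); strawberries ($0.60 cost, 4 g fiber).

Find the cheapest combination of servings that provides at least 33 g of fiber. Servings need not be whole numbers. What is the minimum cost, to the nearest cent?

$3.30

Cost per g of fiber: kidney beans $0.1000, edamame $0.1429, strawberries $0.1500, almonds $0.2000, tofu $0.6750.
With no serving limits, use only kidney beans: 33 g / 9 g = 3.667 servings × $0.90 = $3.30.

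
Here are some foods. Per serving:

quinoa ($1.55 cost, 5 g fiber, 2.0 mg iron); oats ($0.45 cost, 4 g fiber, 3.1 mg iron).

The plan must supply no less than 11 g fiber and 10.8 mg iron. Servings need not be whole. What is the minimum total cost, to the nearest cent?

$1.57

This is a tiny linear program; its minimum lies at a vertex of the feasible set. List the vertices and price them.
quinoa only: max(11/5, 10.8/2.0) = 5.4 servings → $8.37.
oats only: max(11/4, 10.8/3.1) = 3.484 servings → $1.57.
quinoa + oats: intersection lies outside the first quadrant.
The minimum over all feasible corners is $1.57.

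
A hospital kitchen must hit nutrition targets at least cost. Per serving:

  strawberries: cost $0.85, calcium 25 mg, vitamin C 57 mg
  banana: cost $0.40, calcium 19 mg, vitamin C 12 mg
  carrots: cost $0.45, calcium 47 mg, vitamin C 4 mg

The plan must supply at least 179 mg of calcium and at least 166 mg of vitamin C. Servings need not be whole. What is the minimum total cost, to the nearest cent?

An LP optimum is at a vertex; with two nutrient constraints at most two foods are used. Check each candidate.
strawberries only: max(179/25, 166/57) = 7.16 servings → $6.09.
banana only: max(179/19, 166/12) = 13.83 servings → $5.53.
carrots only: max(179/47, 166/4) = 41.5 servings → $18.68.
strawberries + banana with both tight: 1.285 servings and 7.731 servings → $4.18.
strawberries + carrots with both tight: 2.748 servings and 2.347 servings → $3.39.
banana + carrots: intersection lies outside the first quadrant.
Cheapest feasible corner: $3.39.

$3.39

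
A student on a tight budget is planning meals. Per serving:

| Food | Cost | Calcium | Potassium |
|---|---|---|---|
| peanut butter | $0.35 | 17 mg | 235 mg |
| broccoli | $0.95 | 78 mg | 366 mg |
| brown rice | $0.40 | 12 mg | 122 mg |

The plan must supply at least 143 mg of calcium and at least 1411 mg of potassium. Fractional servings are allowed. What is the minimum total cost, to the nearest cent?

peanut butter only: max(143/17, 1411/235) = 8.412 servings → $2.94.
broccoli only: max(143/78, 1411/366) = 3.855 servings → $3.66.
brown rice only: max(143/12, 1411/122) = 11.92 servings → $4.77.
peanut butter + broccoli with both tight: 4.767 servings and 0.7944 servings → $2.42.
peanut butter + brown rice with both targets exact would need a negative amount; discard.
broccoli + brown rice with both tight: 0.1003 servings and 11.26 servings → $4.60.
The minimum over all feasible corners is $2.42.

$2.42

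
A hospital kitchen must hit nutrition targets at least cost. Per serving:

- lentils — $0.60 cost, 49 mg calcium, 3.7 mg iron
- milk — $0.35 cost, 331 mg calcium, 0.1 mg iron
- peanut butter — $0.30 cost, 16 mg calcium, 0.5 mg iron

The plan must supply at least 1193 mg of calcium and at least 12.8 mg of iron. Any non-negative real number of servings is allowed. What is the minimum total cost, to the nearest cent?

$3.11

For a min-cost LP with two ≥-constraints, a basic feasible solution has at most two positive variables.
lentils only: max(1193/49, 12.8/3.7) = 24.35 servings → $14.61.
milk only: max(1193/331, 12.8/0.1) = 128 servings → $44.80.
peanut butter only: max(1193/16, 12.8/0.5) = 74.56 servings → $22.37.
lentils + milk with both tight: 3.376 servings and 3.105 servings → $3.11.
lentils + peanut butter: intersection lies outside the first quadrant.
milk + peanut butter with both tight: 2.39 servings and 25.12 servings → $8.37.
Cheapest feasible corner: $3.11.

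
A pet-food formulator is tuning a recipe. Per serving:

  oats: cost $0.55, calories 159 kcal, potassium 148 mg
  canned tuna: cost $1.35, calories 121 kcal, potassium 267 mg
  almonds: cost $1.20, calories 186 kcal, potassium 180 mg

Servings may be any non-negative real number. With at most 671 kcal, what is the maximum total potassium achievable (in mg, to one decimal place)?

1480.6 mg

Potassium per kcal: canned tuna 2.207, almonds 0.9677, oats 0.9308.
With no serving limits, spend the whole calories allowance on canned tuna: 671 kcal / 121 kcal × 267 mg = 1480.6 mg.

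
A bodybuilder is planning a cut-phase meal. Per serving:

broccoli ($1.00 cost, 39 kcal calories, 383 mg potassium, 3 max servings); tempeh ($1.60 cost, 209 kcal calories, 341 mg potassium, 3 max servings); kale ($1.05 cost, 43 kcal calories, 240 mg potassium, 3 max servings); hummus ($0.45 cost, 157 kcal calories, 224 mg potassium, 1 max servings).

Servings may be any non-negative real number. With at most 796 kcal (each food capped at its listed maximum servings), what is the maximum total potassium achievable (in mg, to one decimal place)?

Potassium per kcal: broccoli 9.821, kale 5.581, tempeh 1.632, hummus 1.427.
Take 3 servings of broccoli: uses 117 kcal, +1149.0 mg potassium (running total 1149.0 mg).
Take 3 servings of kale: uses 129 kcal, +720.0 mg potassium (running total 1869.0 mg).
Take 2.632 servings of tempeh: uses 550 kcal, +897.4 mg potassium (running total 2766.4 mg).
Filling greedily by potassium-per-kcal is optimal for one linear limit, giving 2766.4 mg.

2766.4 mg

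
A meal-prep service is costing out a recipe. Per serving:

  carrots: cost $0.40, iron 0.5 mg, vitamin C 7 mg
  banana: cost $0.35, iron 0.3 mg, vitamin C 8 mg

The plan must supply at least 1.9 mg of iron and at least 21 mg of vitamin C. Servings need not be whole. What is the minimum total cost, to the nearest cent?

$1.52

This is a tiny linear program; its minimum lies at a vertex of the feasible set. List the vertices and price them.
carrots only: max(1.9/0.5, 21/7) = 3.8 servings → $1.52.
banana only: max(1.9/0.3, 21/8) = 6.333 servings → $2.22.
carrots + banana: intersection lies outside the first quadrant.
The minimum over all feasible corners is $1.52.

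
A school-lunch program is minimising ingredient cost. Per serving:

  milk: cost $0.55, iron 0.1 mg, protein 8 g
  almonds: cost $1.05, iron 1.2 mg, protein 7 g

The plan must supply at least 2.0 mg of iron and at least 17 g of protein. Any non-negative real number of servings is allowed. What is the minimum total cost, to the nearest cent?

$2.08

A basic optimal solution has at most two foods positive. Try each food alone and each pair with both targets met exactly.
milk only: max(2.0/0.1, 17/8) = 20 servings → $11.00.
almonds only: max(2.0/1.2, 17/7) = 2.429 servings → $2.55.
milk + almonds with both tight: 0.7191 servings and 1.607 servings → $2.08.
So the least-cost plan costs $2.08.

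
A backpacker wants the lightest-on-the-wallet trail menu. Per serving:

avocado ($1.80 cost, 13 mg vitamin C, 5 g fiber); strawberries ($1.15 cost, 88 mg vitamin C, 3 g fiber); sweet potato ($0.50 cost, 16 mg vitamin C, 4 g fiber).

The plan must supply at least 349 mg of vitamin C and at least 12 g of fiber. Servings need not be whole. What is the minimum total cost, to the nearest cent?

Two binding constraints pin down two serving amounts, so the optimal mix uses at most two foods. The candidates are each food alone (scaled to the tighter of vitamin C/fiber) and each pair with both constraints tight.
avocado only: max(349/13, 12/5) = 26.85 servings → $48.32.
strawberries only: max(349/88, 12/3) = 4 servings → $4.60.
sweet potato only: max(349/16, 12/4) = 21.81 servings → $10.91.
avocado + strawberries with both tight: 0.02244 servings and 3.963 servings → $4.60.
avocado + sweet potato with both targets exact would need a negative amount; discard.
strawberries + sweet potato with both tight: 3.961 servings and 0.02961 servings → $4.57.
Cheapest feasible corner: $4.57.

$4.57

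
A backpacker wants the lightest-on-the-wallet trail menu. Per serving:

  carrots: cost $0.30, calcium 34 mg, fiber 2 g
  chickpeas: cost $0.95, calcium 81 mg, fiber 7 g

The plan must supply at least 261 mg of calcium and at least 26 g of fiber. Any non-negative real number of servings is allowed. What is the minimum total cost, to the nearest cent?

$3.53

With two linear requirements the optimum uses one or two foods; enumerate the corners.
carrots only: max(261/34, 26/2) = 13 servings → $3.90.
chickpeas only: max(261/81, 26/7) = 3.714 servings → $3.53.
carrots + chickpeas: intersection lies outside the first quadrant.
Cheapest feasible corner: $3.53.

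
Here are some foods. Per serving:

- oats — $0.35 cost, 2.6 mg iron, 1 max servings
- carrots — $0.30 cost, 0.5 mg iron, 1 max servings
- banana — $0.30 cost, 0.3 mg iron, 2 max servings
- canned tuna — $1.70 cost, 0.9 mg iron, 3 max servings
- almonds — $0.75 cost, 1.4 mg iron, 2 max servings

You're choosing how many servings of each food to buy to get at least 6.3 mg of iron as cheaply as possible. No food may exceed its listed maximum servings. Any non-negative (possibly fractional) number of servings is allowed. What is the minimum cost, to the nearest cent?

$2.55

Cost per mg of iron: oats $0.1346, almonds $0.5357, carrots $0.6000, banana $1.0000, canned tuna $1.8889.
Take 1 serving of oats: +2.6 mg iron for $0.35 (total $0.35, still need 3.7 mg).
Take 2 servings of almonds: +2.8 mg iron for $1.50 (total $1.85, still need 0.9 mg).
Take 1 serving of carrots: +0.5 mg iron for $0.30 (total $2.15, still need 0.4 mg).
Take 1.333 servings of banana: +0.4 mg iron for $0.40 (total $2.55, still need 0.0 mg).
Greedy by cheapest-per-mg is optimal for a single linear constraint, so the minimum cost is $2.55.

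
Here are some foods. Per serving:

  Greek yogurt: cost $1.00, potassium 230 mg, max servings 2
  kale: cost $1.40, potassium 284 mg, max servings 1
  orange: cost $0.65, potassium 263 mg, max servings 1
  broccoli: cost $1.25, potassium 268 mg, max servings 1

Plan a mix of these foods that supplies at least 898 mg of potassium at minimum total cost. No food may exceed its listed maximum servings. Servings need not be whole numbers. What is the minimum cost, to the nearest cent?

Cost per mg of potassium: orange $0.0025, Greek yogurt $0.0043, broccoli $0.0047, kale $0.0049.
Take 1 serving of orange: +263.0 mg potassium for $0.65 (total $0.65, still need 635.0 mg).
Take 2 servings of Greek yogurt: +460.0 mg potassium for $2.00 (total $2.65, still need 175.0 mg).
Take 0.653 servings of broccoli: +175.0 mg potassium for $0.82 (total $3.47, still need 0.0 mg).
Greedy by cheapest-per-mg is optimal for a single linear constraint, so the minimum cost is $3.47.

$3.47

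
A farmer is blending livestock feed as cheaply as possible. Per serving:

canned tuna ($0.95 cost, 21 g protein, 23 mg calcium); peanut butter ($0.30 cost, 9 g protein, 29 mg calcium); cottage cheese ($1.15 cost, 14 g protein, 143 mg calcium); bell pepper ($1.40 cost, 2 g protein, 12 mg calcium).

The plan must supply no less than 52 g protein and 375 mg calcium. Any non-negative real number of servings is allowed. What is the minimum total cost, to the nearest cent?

$3.18

A basic optimal solution has at most two foods positive. Try each food alone and each pair with both targets met exactly.
canned tuna only: max(52/21, 375/23) = 16.3 servings → $15.49.
peanut butter only: max(52/9, 375/29) = 12.93 servings → $3.88.
cottage cheese only: max(52/14, 375/143) = 3.714 servings → $4.27.
bell pepper only: max(52/2, 375/12) = 31.25 servings → $43.75.
canned tuna + peanut butter: intersection lies outside the first quadrant.
canned tuna + cottage cheese with both tight: 0.8154 servings and 2.491 servings → $3.64.
canned tuna + bell pepper with both targets exact would need a negative amount; discard.
peanut butter + cottage cheese with both tight: 2.481 servings and 2.119 servings → $3.18.
peanut butter + bell pepper with both targets exact would need a negative amount; discard.
cottage cheese + bell pepper with both tight: 1.068 servings and 18.53 servings → $27.16.
The minimum over all feasible corners is $3.18.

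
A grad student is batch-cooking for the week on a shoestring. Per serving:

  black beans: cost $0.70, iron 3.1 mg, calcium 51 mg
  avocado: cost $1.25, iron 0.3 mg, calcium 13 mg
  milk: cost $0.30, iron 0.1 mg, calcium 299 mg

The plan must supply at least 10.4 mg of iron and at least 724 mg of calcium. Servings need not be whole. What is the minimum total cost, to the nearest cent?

Two binding constraints pin down two serving amounts, so the optimal mix uses at most two foods. The candidates are each food alone (scaled to the tighter of iron/calcium) and each pair with both constraints tight.
black beans only: max(10.4/3.1, 724/51) = 14.2 servings → $9.94.
avocado only: max(10.4/0.3, 724/13) = 55.69 servings → $69.62.
milk only: max(10.4/0.1, 724/299) = 104 servings → $31.20.
black beans + avocado: intersection lies outside the first quadrant.
black beans + milk with both tight: 3.295 servings and 1.859 servings → $2.86.
avocado + milk with both tight: 34.36 servings and 0.9276 servings → $43.23.
Cheapest feasible corner: $2.86.

$2.86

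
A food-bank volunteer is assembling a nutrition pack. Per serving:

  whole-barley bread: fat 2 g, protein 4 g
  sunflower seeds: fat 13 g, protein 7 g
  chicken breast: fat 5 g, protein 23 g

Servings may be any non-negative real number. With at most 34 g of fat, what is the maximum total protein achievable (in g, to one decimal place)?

156.4 g

Protein per g fat: chicken breast 4.6, whole-barley bread 2, sunflower seeds 0.5385.
With no serving limits, spend the whole fat allowance on chicken breast: 34 g / 5 g × 23 g = 156.4 g.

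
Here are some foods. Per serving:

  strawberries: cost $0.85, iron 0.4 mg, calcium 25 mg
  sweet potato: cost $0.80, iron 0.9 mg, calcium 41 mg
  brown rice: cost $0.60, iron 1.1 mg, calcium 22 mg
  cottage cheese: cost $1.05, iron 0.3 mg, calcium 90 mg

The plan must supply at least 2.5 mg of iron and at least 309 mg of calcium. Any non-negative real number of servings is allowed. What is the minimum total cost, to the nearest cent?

$4.10

strawberries only: max(2.5/0.4, 309/25) = 12.36 servings → $10.51.
sweet potato only: max(2.5/0.9, 309/41) = 7.537 servings → $6.03.
brown rice only: max(2.5/1.1, 309/22) = 14.05 servings → $8.43.
cottage cheese only: max(2.5/0.3, 309/90) = 8.333 servings → $8.75.
strawberries + sweet potato: the both-tight solution has a negative serving — not a feasible corner.
strawberries + brown rice: intersection lies outside the first quadrant.
strawberries + cottage cheese with both tight: 4.642 servings and 2.144 servings → $6.20.
sweet potato + brown rice: intersection lies outside the first quadrant.
sweet potato + cottage cheese with both tight: 1.926 servings and 2.556 servings → $4.22.
brown rice + cottage cheese with both tight: 1.432 servings and 3.083 servings → $4.10.
So the least-cost plan costs $4.10.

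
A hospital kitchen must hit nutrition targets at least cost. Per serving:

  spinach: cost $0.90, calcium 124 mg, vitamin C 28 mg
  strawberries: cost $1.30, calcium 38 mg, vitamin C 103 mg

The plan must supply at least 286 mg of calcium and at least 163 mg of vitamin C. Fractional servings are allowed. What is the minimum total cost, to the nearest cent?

spinach only: max(286/124, 163/28) = 5.821 servings → $5.24.
strawberries only: max(286/38, 163/103) = 7.526 servings → $9.78.
spinach + strawberries with both tight: 1.987 servings and 1.042 servings → $3.14.
So the least-cost plan costs $3.14.

$3.14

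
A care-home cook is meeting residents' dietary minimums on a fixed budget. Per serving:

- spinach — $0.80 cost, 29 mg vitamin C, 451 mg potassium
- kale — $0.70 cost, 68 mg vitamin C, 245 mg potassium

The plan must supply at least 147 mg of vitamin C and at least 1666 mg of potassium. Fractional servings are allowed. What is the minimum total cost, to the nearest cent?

This is a tiny linear program; its minimum lies at a vertex of the feasible set. List the vertices and price them.
spinach only: max(147/29, 1666/451) = 5.069 servings → $4.06.
kale only: max(147/68, 1666/245) = 6.8 servings → $4.76.
spinach + kale with both tight: 3.279 servings and 0.7632 servings → $3.16.
So the least-cost plan costs $3.16.

$3.16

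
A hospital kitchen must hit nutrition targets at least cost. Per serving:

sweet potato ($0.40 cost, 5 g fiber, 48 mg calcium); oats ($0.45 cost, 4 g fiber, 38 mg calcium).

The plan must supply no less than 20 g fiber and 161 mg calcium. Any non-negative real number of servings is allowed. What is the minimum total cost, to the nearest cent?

$1.60

sweet potato only: max(20/5, 161/48) = 4 servings → $1.60.
oats only: max(20/4, 161/38) = 5 servings → $2.25.
sweet potato + oats: intersection lies outside the first quadrant.
Cheapest feasible corner: $1.60.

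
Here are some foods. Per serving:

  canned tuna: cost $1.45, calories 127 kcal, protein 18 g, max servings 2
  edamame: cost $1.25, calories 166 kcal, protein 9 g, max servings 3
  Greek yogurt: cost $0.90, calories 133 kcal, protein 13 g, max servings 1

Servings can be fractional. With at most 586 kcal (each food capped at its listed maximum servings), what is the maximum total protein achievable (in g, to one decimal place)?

59.8 g

Protein per kcal: canned tuna 0.1417, Greek yogurt 0.09774, edamame 0.05422.
Take 2 servings of canned tuna: uses 254 kcal, +36.0 g protein (running total 36.0 g).
Take 1 serving of Greek yogurt: uses 133 kcal, +13.0 g protein (running total 49.0 g).
Take 1.199 servings of edamame: uses 199 kcal, +10.8 g protein (running total 59.8 g).
Greedy by best ratio exhausts the calories allowance optimally: 59.8 g.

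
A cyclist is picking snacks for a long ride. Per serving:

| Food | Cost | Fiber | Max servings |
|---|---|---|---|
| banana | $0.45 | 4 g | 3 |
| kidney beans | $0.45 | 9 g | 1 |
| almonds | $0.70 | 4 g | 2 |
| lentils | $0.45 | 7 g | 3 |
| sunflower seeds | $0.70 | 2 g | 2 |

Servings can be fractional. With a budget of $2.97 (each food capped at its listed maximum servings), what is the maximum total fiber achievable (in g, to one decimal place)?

40.4 g

Fiber per dollar: kidney beans 20, lentils 15.56, banana 8.889, almonds 5.714, sunflower seeds 2.857.
Take 1 serving of kidney beans: spends $0.45, +9.0 g fiber (running total 9.0 g).
Take 3 servings of lentils: spends $1.35, +21.0 g fiber (running total 30.0 g).
Take 2.6 servings of banana: spends $1.17, +10.4 g fiber (running total 40.4 g).
Filling greedily by fiber-per-dollar is optimal for one linear limit, giving 40.4 g.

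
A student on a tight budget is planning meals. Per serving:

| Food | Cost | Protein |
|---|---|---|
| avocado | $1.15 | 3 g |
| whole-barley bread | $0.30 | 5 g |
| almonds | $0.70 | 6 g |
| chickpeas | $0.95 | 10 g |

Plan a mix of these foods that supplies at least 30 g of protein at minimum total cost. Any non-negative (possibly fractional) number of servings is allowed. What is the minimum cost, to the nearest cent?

Cost per g of protein: whole-barley bread $0.0600, chickpeas $0.0950, almonds $0.1167, avocado $0.3833.
With no serving limits, use only whole-barley bread: 30 g / 5 g = 6 servings × $0.30 = $1.80.

$1.80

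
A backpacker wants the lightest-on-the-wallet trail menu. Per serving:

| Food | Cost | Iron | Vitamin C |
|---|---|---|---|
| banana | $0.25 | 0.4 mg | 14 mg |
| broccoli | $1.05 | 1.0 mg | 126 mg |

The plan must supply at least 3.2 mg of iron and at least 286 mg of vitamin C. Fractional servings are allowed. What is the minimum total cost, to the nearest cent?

Compare the cost at each extreme point of the feasible region.
banana only: max(3.2/0.4, 286/14) = 20.43 servings → $5.11.
broccoli only: max(3.2/1.0, 286/126) = 3.2 servings → $3.36.
banana + broccoli with both tight: 3.22 servings and 1.912 servings → $2.81.
Cheapest feasible corner: $2.81.

$2.81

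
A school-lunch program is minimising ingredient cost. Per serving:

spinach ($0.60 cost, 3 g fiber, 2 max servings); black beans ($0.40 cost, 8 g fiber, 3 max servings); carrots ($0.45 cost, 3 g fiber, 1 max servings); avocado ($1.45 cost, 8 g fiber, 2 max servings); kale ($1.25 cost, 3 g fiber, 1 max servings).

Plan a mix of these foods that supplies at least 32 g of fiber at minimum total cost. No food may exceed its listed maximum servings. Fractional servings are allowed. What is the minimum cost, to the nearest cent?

Cost per g of fiber: black beans $0.0500, carrots $0.1500, avocado $0.1812, spinach $0.2000, kale $0.4167.
Take 3 servings of black beans: +24.0 g fiber for $1.20 (total $1.20, still need 8.0 g).
Take 1 serving of carrots: +3.0 g fiber for $0.45 (total $1.65, still need 5.0 g).
Take 0.625 servings of avocado: +5.0 g fiber for $0.91 (total $2.56, still need 0.0 g).
Greedy by cheapest-per-g is optimal for a single linear constraint, so the minimum cost is $2.56.

$2.56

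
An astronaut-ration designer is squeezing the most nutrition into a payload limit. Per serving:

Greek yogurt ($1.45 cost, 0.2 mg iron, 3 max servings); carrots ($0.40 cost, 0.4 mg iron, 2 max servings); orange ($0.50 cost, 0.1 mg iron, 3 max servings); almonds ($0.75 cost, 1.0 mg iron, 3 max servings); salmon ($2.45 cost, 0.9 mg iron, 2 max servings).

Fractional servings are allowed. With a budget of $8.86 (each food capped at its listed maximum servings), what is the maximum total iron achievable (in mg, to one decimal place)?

5.8 mg

Iron per dollar: almonds 1.333, carrots 1, salmon 0.3673, orange 0.2, Greek yogurt 0.1379.
Take 3 servings of almonds: spends $2.25, +3.0 mg iron (running total 3.0 mg).
Take 2 servings of carrots: spends $0.80, +0.8 mg iron (running total 3.8 mg).
Take 2 servings of salmon: spends $4.90, +1.8 mg iron (running total 5.6 mg).
Take 1.82 servings of orange: spends $0.91, +0.2 mg iron (running total 5.8 mg).
Greedy by best ratio exhausts the cost allowance optimally: 5.8 mg.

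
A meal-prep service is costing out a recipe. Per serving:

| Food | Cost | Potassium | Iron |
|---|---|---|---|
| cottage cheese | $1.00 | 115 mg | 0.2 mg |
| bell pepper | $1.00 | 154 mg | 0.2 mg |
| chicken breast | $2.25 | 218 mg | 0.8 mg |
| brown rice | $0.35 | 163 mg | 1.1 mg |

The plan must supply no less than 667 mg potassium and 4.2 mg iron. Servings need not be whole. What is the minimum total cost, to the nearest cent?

With two linear requirements the optimum uses one or two foods; enumerate the corners.
cottage cheese only: max(667/115, 4.2/0.2) = 21 servings → $21.00.
bell pepper only: max(667/154, 4.2/0.2) = 21 servings → $21.00.
chicken breast only: max(667/218, 4.2/0.8) = 5.25 servings → $11.81.
brown rice only: max(667/163, 4.2/1.1) = 4.092 servings → $1.43.
cottage cheese + bell pepper: the both-tight solution has a negative serving — not a feasible corner.
cottage cheese + chicken breast with both targets exact would need a negative amount; discard.
cottage cheese + brown rice with both tight: 0.5229 servings and 3.723 servings → $1.83.
bell pepper + chicken breast: intersection lies outside the first quadrant.
bell pepper + brown rice with both tight: 0.3589 servings and 3.753 servings → $1.67.
chicken breast + brown rice with both tight: 0.4488 servings and 3.492 servings → $2.23.
The minimum over all feasible corners is $1.43.

$1.43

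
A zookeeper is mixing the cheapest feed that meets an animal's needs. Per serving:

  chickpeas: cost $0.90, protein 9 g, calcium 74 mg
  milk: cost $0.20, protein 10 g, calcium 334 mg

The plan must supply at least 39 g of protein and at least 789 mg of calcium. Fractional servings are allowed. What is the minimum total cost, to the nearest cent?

For a min-cost LP with two ≥-constraints, a basic feasible solution has at most two positive variables.
chickpeas only: max(39/9, 789/74) = 10.66 servings → $9.60.
milk only: max(39/10, 789/334) = 3.9 servings → $0.78.
chickpeas + milk with both tight: 2.267 servings and 1.86 servings → $2.41.
So the least-cost plan costs $0.78.

$0.78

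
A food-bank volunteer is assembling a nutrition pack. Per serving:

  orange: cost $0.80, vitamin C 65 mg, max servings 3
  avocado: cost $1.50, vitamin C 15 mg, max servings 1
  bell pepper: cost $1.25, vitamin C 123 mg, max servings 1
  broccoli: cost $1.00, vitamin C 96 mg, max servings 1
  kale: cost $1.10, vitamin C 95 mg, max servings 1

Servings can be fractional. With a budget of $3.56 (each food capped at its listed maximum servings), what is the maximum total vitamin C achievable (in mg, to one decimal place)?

331.1 mg

Vitamin C per dollar: bell pepper 98.4, broccoli 96, kale 86.36, orange 81.25, avocado 10.
Take 1 serving of bell pepper: spends $1.25, +123.0 mg vitamin C (running total 123.0 mg).
Take 1 serving of broccoli: spends $1.00, +96.0 mg vitamin C (running total 219.0 mg).
Take 1 serving of kale: spends $1.10, +95.0 mg vitamin C (running total 314.0 mg).
Take 0.2625 servings of orange: spends $0.21, +17.1 mg vitamin C (running total 331.1 mg).
Greedy by best ratio exhausts the cost allowance optimally: 331.1 mg.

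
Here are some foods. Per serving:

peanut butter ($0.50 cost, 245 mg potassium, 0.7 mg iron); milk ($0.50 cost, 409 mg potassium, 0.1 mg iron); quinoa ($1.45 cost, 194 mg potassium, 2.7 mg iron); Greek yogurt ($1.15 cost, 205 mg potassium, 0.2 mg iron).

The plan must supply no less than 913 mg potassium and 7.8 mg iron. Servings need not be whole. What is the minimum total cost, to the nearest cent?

Two binding constraints pin down two serving amounts, so the optimal mix uses at most two foods. The candidates are each food alone (scaled to the tighter of potassium/iron) and each pair with both constraints tight.
peanut butter only: max(913/245, 7.8/0.7) = 11.14 servings → $5.57.
milk only: max(913/409, 7.8/0.1) = 78 servings → $39.00.
quinoa only: max(913/194, 7.8/2.7) = 4.706 servings → $6.82.
Greek yogurt only: max(913/205, 7.8/0.2) = 39 servings → $44.85.
peanut butter + milk: the both-tight solution has a negative serving — not a feasible corner.
peanut butter + quinoa with both tight: 1.811 servings and 2.419 servings → $4.41.
peanut butter + Greek yogurt: intersection lies outside the first quadrant.
milk + quinoa with both tight: 0.8774 servings and 2.856 servings → $4.58.
milk + Greek yogurt with both targets exact would need a negative amount; discard.
quinoa + Greek yogurt with both tight: 2.752 servings and 1.849 servings → $6.12.
The minimum over all feasible corners is $4.41.

$4.41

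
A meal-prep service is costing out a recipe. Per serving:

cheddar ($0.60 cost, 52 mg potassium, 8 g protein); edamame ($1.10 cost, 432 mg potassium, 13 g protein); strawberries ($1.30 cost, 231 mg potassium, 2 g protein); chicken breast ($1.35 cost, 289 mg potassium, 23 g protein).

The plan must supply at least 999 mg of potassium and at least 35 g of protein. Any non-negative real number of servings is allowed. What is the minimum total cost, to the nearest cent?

$2.76

With two linear requirements the optimum uses one or two foods; enumerate the corners.
cheddar only: max(999/52, 35/8) = 19.21 servings → $11.53.
edamame only: max(999/432, 35/13) = 2.692 servings → $2.96.
strawberries only: max(999/231, 35/2) = 17.5 servings → $22.75.
chicken breast only: max(999/289, 35/23) = 3.457 servings → $4.67.
cheddar + edamame with both tight: 0.7673 servings and 2.22 servings → $2.90.
cheddar + strawberries with both tight: 3.49 servings and 3.539 servings → $6.69.
cheddar + chicken breast with both targets exact would need a negative amount; discard.
edamame + strawberries with both targets exact would need a negative amount; discard.
edamame + chicken breast with both tight: 2.082 servings and 0.3452 servings → $2.76.
strawberries + chicken breast with both tight: 2.716 servings and 1.286 servings → $5.27.
So the least-cost plan costs $2.76.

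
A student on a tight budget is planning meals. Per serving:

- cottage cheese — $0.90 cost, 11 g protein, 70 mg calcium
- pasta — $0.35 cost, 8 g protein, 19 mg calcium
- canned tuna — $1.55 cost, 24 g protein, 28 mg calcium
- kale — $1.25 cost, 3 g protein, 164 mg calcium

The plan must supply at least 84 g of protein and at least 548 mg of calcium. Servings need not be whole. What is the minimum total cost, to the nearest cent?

Two binding constraints pin down two serving amounts, so the optimal mix uses at most two foods. The candidates are each food alone (scaled to the tighter of protein/calcium) and each pair with both constraints tight.
cottage cheese only: max(84/11, 548/70) = 7.829 servings → $7.05.
pasta only: max(84/8, 548/19) = 28.84 servings → $10.09.
canned tuna only: max(84/24, 548/28) = 19.57 servings → $30.34.
kale only: max(84/3, 548/164) = 28 servings → $35.00.
cottage cheese + pasta: the both-tight solution has a negative serving — not a feasible corner.
cottage cheese + canned tuna with both targets exact would need a negative amount; discard.
cottage cheese + kale with both tight: 7.611 servings and 0.09285 servings → $6.97.
pasta + canned tuna: intersection lies outside the first quadrant.
pasta + kale with both tight: 9.667 servings and 2.222 servings → $6.16.
canned tuna + kale with both tight: 3.15 servings and 2.804 servings → $8.39.
Cheapest feasible corner: $6.16.

$6.16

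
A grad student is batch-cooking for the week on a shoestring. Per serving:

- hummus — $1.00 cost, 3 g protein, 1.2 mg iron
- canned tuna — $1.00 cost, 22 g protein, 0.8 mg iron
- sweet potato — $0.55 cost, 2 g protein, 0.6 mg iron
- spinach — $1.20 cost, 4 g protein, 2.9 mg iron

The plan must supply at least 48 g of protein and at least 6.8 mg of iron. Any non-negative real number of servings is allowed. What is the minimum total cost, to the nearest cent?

An LP optimum is at a vertex; with two nutrient constraints at most two foods are used. Check each candidate.
hummus only: max(48/3, 6.8/1.2) = 16 servings → $16.00.
canned tuna only: max(48/22, 6.8/0.8) = 8.5 servings → $8.50.
sweet potato only: max(48/2, 6.8/0.6) = 24 servings → $13.20.
spinach only: max(48/4, 6.8/2.9) = 12 servings → $14.40.
hummus + canned tuna with both tight: 4.633 servings and 1.55 servings → $6.18.
hummus + sweet potato with both targets exact would need a negative amount; discard.
hummus + spinach: the both-tight solution has a negative serving — not a feasible corner.
canned tuna + sweet potato with both tight: 1.31 servings and 9.586 servings → $6.58.
canned tuna + spinach with both tight: 1.848 servings and 1.835 servings → $4.05.
sweet potato + spinach with both targets exact would need a negative amount; discard.
Cheapest feasible corner: $4.05.

$4.05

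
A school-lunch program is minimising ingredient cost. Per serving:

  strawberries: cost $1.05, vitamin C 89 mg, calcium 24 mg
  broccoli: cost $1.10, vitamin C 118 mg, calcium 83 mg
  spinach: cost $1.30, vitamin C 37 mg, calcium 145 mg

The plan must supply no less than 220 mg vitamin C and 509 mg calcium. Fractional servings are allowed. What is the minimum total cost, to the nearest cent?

An LP optimum is at a vertex; with two nutrient constraints at most two foods are used. Check each candidate.
strawberries only: max(220/89, 509/24) = 21.21 servings → $22.27.
broccoli only: max(220/118, 509/83) = 6.133 servings → $6.75.
spinach only: max(220/37, 509/145) = 5.946 servings → $7.73.
strawberries + broccoli: intersection lies outside the first quadrant.
strawberries + spinach with both tight: 1.087 servings and 3.33 servings → $5.47.
broccoli + spinach with both tight: 0.9308 servings and 2.978 servings → $4.89.
Cheapest feasible corner: $4.89.

$4.89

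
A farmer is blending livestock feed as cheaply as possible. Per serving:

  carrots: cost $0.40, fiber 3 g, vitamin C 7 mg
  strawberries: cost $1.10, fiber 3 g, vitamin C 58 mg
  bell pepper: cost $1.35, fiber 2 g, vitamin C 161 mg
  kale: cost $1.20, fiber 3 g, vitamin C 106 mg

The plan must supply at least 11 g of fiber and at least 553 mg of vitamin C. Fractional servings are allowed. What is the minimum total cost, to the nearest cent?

$5.12

Two binding constraints pin down two serving amounts, so the optimal mix uses at most two foods. The candidates are each food alone (scaled to the tighter of fiber/vitamin C) and each pair with both constraints tight.
carrots only: max(11/3, 553/7) = 79 servings → $31.60.
strawberries only: max(11/3, 553/58) = 9.534 servings → $10.49.
bell pepper only: max(11/2, 553/161) = 5.5 servings → $7.42.
kale only: max(11/3, 553/106) = 5.217 servings → $6.26.
carrots + strawberries with both targets exact would need a negative amount; discard.
carrots + bell pepper with both tight: 1.418 servings and 3.373 servings → $5.12.
carrots + kale with both targets exact would need a negative amount; discard.
strawberries + bell pepper with both tight: 1.812 servings and 2.782 servings → $5.75.
strawberries + kale with both targets exact would need a negative amount; discard.
bell pepper + kale with both tight: 1.819 servings and 2.454 servings → $5.40.
Cheapest feasible corner: $5.12.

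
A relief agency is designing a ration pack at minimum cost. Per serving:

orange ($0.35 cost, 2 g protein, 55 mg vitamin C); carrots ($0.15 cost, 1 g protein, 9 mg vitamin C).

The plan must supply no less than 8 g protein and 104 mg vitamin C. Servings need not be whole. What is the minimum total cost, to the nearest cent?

Check every corner: each single food scaled to meet both minima, and each pair solved so both constraints bind.
orange only: max(8/2, 104/55) = 4 servings → $1.40.
carrots only: max(8/1, 104/9) = 11.56 servings → $1.73.
orange + carrots with both tight: 0.8649 servings and 6.27 servings → $1.24.
The minimum over all feasible corners is $1.24.

$1.24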